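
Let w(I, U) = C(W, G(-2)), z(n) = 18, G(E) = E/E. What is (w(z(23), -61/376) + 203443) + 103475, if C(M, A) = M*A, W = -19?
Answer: 306899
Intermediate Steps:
G(E) = 1
C(M, A) = A*M
w(I, U) = -19 (w(I, U) = 1*(-19) = -19)
(w(z(23), -61/376) + 203443) + 103475 = (-19 + 203443) + 103475 = 203424 + 103475 = 306899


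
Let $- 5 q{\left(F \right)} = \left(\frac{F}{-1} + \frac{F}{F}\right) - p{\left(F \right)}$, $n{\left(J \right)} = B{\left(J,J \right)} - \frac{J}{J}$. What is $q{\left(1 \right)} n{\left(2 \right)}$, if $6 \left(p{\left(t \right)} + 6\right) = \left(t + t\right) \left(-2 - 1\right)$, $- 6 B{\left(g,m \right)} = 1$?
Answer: $\frac{49}{30} \approx 1.6333$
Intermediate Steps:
$B{\left(g,m \right)} = - \frac{1}{6}$ ($B{\left(g,m \right)} = \left(- \frac{1}{6}\right) 1 = - \frac{1}{6}$)
$n{\left(J \right)} = - \frac{7}{6}$ ($n{\left(J \right)} = - \frac{1}{6} - \frac{J}{J} = - \frac{1}{6} - 1 = - \frac{7}{6}$)
$p{\left(t \right)} = -6 - t$ ($p{\left(t \right)} = -6 + \frac{\left(t + t\right) \left(-2 - 1\right)}{6} = -6 + \frac{2 t \left(-3\right)}{6} = -6 + \frac{\left(-6\right) t}{6} = -6 - t$)
$q{\left(F \right)} = - \frac{7}{5}$ ($q{\left(F \right)} = - \frac{\left(\frac{F}{-1} + \frac{F}{F}\right) - \left(-6 - F\right)}{5} = - \frac{\left(F \left(-1\right) + 1\right) + \left(6 + F\right)}{5} = - \frac{\left(- F + 1\right) + \left(6 + F\right)}{5} = - \frac{\left(1 - F\right) + \left(6 + F\right)}{5} = \left(- \frac{1}{5}\right) 7 = - \frac{7}{5}$)
$q{\left(1 \right)} n{\left(2 \right)} = \left(- \frac{7}{5}\right) \left(- \frac{7}{6}\right) = \frac{49}{30}$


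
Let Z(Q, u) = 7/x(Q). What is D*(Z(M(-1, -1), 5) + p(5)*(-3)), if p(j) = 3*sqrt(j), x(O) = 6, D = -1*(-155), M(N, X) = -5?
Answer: 1085/6 - 1395*sqrt(5) ≈ -2938.5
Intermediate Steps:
D = 155
Z(Q, u) = 7/6
D*(Z(M(-1, -1), 5) + p(5)*(-3)) = 155*(7/6 + (3*sqrt(5))*(-3)) = 155*(7/6 - 9*sqrt(5)) = 1085/6 - 1395*sqrt(5)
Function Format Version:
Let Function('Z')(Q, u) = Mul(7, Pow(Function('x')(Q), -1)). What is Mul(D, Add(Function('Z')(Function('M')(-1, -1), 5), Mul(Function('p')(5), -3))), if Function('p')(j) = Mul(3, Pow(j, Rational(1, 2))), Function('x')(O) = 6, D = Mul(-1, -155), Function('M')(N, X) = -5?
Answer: Add(Rational(1085, 6), Mul(-1395, Pow(5, Rational(1, 2)))) ≈ -2938.5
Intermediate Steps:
D = 155
Function('Z')(Q, u) = Rational(7, 6) (Function('Z')(Q, u) = Mul(7, Pow(6, -1)) = Mul(7, Rational(1, 6)) = Rational(7, 6))
Mul(D, Add(Function('Z')(Function('M')(-1, -1), 5), Mul(Function('p')(5), -3))) = Mul(155, Add(Rational(7, 6), Mul(Mul(3, Pow(5, Rational(1, 2))), -3))) = Mul(155, Add(Rational(7, 6), Mul(-9, Pow(5, Rational(1, 2))))) = Add(Rational(1085, 6), Mul(-1395, Pow(5, Rational(1, 2))))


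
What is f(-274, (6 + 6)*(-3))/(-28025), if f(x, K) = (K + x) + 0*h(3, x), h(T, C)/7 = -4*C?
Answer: 62/5605 ≈ 0.011062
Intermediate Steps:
h(T, C) = -28*C (h(T, C) = 7*(-4*C) = -28*C)
f(x, K) = K + x (f(x, K) = (K + x) + 0*(-28*x) = (K + x) + 0 = K + x)
f(-274, (6 + 6)*(-3))/(-28025) = ((6 + 6)*(-3) - 274)/(-28025) = (12*(-3) - 274)*(-1/28025) = (-36 - 274)*(-1/28025) = -310*(-1/28025) = 62/5605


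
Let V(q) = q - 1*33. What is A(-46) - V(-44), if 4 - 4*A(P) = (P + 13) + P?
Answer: 391/4 ≈ 97.750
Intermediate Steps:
V(q) = -33 + q (V(q) = q - 33 = -33 + q)
A(P) = -9/4 - P/2 (A(P) = 1 - ((P + 13) + P)/4 = 1 - ((13 + P) + P)/4 = 1 - (13 + 2*P)/4 = 1 + (-13/4 - P/2) = -9/4 - P/2)
A(-46) - V(-44) = (-9/4 - ½*(-46)) - (-33 - 44) = (-9/4 + 23) - 1*(-77) = 83/4 + 77 = 391/4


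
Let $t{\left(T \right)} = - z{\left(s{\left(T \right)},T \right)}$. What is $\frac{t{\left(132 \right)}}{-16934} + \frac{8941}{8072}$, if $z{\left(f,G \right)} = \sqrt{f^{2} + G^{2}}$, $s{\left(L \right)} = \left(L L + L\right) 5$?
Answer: $\frac{8941}{8072} + \frac{66 \sqrt{442226}}{8467} \approx 6.2913$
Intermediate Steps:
$s{\left(L \right)} = 5 L + 5 L^{2}$ ($s{\left(L \right)} = \left(L^{2} + L\right) 5 = \left(L + L^{2}\right) 5 = 5 L + 5 L^{2}$)
$z{\left(f,G \right)} = \sqrt{G^{2} + f^{2}}$
$t{\left(T \right)} = - \sqrt{T^{2} + 25 T^{2} \left(1 + T\right)^{2}}$ ($t{\left(T \right)} = - \sqrt{T^{2} + \left(5 T \left(1 + T\right)\right)^{2}} = - \sqrt{T^{2} + 25 T^{2} \left(1 + T\right)^{2}}$)
$\frac{t{\left(132 \right)}}{-16934} + \frac{8941}{8072} = \frac{\left(-1\right) \sqrt{132^{2} \left(1 + 25 \left(1 + 132\right)^{2}\right)}}{-16934} + \frac{8941}{8072} = - \sqrt{17424 \left(1 + 25 \cdot 133^{2}\right)} \left(- \frac{1}{16934}\right) + 8941 \cdot \frac{1}{8072} = - \sqrt{17424 \left(1 + 25 \cdot 17689\right)} \left(- \frac{1}{16934}\right) + \frac{8941}{8072} = - \sqrt{17424 \left(1 + 442225\right)} \left(- \frac{1}{16934}\right) + \frac{8941}{8072} = - \sqrt{17424 \cdot 442226} \left(- \frac{1}{16934}\right) + \frac{8941}{8072} = - \sqrt{7705345824} \left(- \frac{1}{16934}\right) + \frac{8941}{8072} = - 132 \sqrt{442226} \left(- \frac{1}{16934}\right) + \frac{8941}{8072} = \frac{66 \sqrt{442226}}{8467} + \frac{8941}{8072} = \frac{8941}{8072} + \frac{66 \sqrt{442226}}{8467}$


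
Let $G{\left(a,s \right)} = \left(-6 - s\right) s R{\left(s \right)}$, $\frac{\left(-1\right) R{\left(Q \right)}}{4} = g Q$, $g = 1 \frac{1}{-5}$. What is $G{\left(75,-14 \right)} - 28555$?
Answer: $- \frac{136503}{5} \approx -27301.0$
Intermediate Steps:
$g = - \frac{1}{5}$ ($g = 1 \left(- \frac{1}{5}\right) = - \frac{1}{5} \approx -0.2$)
$R{\left(Q \right)} = \frac{4 Q}{5}$ ($R{\left(Q \right)} = - 4 \left(- \frac{Q}{5}\right) = \frac{4 Q}{5}$)
$G{\left(a,s \right)} = \frac{4 s^{2} \left(-6 - s\right)}{5}$ ($G{\left(a,s \right)} = \left(-6 - s\right) s \frac{4 s}{5} = s \left(-6 - s\right) \frac{4 s}{5} = \frac{4 s^{2} \left(-6 - s\right)}{5}$)
$G{\left(75,-14 \right)} - 28555 = \frac{4 \left(-14\right)^{2} \left(-6 - -14\right)}{5} - 28555 = \frac{4}{5} \cdot 196 \left(-6 + 14\right) - 28555 = \frac{4}{5} \cdot 196 \cdot 8 - 28555 = \frac{6272}{5} - 28555 = - \frac{136503}{5}$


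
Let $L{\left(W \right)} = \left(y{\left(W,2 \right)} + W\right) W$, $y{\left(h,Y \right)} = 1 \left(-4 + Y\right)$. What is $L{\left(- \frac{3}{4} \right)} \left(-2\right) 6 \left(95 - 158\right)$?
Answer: $\frac{6237}{4} \approx 1559.3$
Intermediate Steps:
$y{\left(h,Y \right)} = -4 + Y$
$L{\left(W \right)} = W \left(-2 + W\right)$ ($L{\left(W \right)} = \left(\left(-4 + 2\right) + W\right) W = \left(-2 + W\right) W = W \left(-2 + W\right)$)
$L{\left(- \frac{3}{4} \right)} \left(-2\right) 6 \left(95 - 158\right) = - \frac{3}{4} \left(-2 - \frac{3}{4}\right) \left(-2\right) 6 \left(95 - 158\right) = \left(-3\right) \frac{1}{4} \left(-2 - \frac{3}{4}\right) \left(-2\right) 6 \left(-63\right) = - \frac{3 \left(-2 - \frac{3}{4}\right)}{4} \left(-2\right) 6 \left(-63\right) = \left(- \frac{3}{4}\right) \left(- \frac{11}{4}\right) \left(-2\right) 6 \left(-63\right) = \frac{33}{16} \left(-2\right) 6 \left(-63\right) = \left(- \frac{33}{8}\right) 6 \left(-63\right) = \left(- \frac{99}{4}\right) \left(-63\right) = \frac{6237}{4}$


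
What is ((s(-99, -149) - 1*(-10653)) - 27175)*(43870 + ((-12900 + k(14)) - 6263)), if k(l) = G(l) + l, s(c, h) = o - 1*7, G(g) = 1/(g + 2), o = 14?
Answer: -6532293555/16 ≈ -4.0827e+8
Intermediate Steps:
G(g) = 1/(2 + g)
s(c, h) = 7 (s(c, h) = 14 - 1*7 = 14 - 7 = 7)
k(l) = l + 1/(2 + l) (k(l) = 1/(2 + l) + l = l + 1/(2 + l))
((s(-99, -149) - 1*(-10653)) - 27175)*(43870 + ((-12900 + k(14)) - 6263)) = ((7 - 1*(-10653)) - 27175)*(43870 + ((-12900 + (1 + 14*(2 + 14))/(2 + 14)) - 6263)) = ((7 + 10653) - 27175)*(43870 + ((-12900 + (1 + 14*16)/16) - 6263)) = (10660 - 27175)*(43870 + ((-12900 + (1 + 224)/16) - 6263)) = -16515*(43870 + ((-12900 + (1/16)*225) - 6263)) = -16515*(43870 + ((-12900 + 225/16) - 6263)) = -16515*(43870 + (-206175/16 - 6263)) = -16515*(43870 - 306383/16) = -16515*395537/16 = -6532293555/16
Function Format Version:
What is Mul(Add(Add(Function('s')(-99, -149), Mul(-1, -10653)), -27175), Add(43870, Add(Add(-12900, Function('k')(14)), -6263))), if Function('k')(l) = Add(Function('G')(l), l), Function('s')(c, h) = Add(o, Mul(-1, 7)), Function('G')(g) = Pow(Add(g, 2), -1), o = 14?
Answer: Rational(-6532293555, 16) ≈ -4.0827e+8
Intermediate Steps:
Function('G')(g) = Pow(Add(2, g), -1)
Function('s')(c, h) = 7 (Function('s')(c, h) = Add(14, Mul(-1, 7)) = Add(14, -7) = 7)
Function('k')(l) = Add(l, Pow(Add(2, l), -1)) (Function('k')(l) = Add(Pow(Add(2, l), -1), l) = Add(l, Pow(Add(2, l), -1)))
Mul(Add(Add(Function('s')(-99, -149), Mul(-1, -10653)), -27175), Add(43870, Add(Add(-12900, Function('k')(14)), -6263))) = Mul(Add(Add(7, Mul(-1, -10653)), -27175), Add(43870, Add(Add(-12900, Mul(Pow(Add(2, 14), -1), Add(1, Mul(14, Add(2, 14))))), -6263))) = Mul(Add(Add(7, 10653), -27175), Add(43870, Add(Add(-12900, Mul(Pow(16, -1), Add(1, Mul(14, 16)))), -6263))) = Mul(Add(10660, -27175), Add(43870, Add(Add(-12900, Mul(Rational(1, 16), Add(1, 224))), -6263))) = Mul(-16515, Add(43870, Add(Add(-12900, Mul(Rational(1, 16), 225)), -6263))) = Mul(-16515, Add(43870, Add(Add(-12900, Rational(225, 16)), -6263))) = Mul(-16515, Add(43870, Add(Rational(-206175, 16), -6263))) = Mul(-16515, Add(43870, Rational(-306383, 16))) = Mul(-16515, Rational(395537, 16)) = Rational(-6532293555, 16)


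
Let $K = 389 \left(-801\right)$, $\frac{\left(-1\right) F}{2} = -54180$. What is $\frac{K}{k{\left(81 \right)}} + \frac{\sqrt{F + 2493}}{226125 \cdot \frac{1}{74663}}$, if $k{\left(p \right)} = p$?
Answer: $- \frac{34621}{9} + \frac{74663 \sqrt{12317}}{75375} \approx -3736.8$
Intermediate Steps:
$F = 108360$ ($F = \left(-2\right) \left(-54180\right) = 108360$)
$K = -311589$
$\frac{K}{k{\left(81 \right)}} + \frac{\sqrt{F + 2493}}{226125 \cdot \frac{1}{74663}} = - \frac{311589}{81} + \frac{\sqrt{108360 + 2493}}{226125 \cdot \frac{1}{74663}} = \left(-311589\right) \frac{1}{81} + \frac{\sqrt{110853}}{226125 \cdot \frac{1}{74663}} = - \frac{34621}{9} + \frac{3 \sqrt{12317}}{\frac{226125}{74663}} = - \frac{34621}{9} + 3 \sqrt{12317} \cdot \frac{74663}{226125} = - \frac{34621}{9} + \frac{74663 \sqrt{12317}}{75375}$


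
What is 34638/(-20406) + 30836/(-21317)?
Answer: -227936277/72499117 ≈ -3.1440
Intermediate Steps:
34638/(-20406) + 30836/(-21317) = 34638*(-1/20406) + 30836*(-1/21317) = -5773/3401 - 30836/21317 = -227936277/72499117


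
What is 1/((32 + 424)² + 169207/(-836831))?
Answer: 836831/174007121609 ≈ 4.8092e-6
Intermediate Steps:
1/((32 + 424)² + 169207/(-836831)) = 1/(456² + 169207*(-1/836831)) = 1/(207936 - 169207/836831) = 1/(174007121609/836831) = 836831/174007121609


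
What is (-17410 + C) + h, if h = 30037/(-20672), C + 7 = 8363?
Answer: -187194325/20672 ≈ -9055.5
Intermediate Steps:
C = 8356 (C = -7 + 8363 = 8356)
h = -30037/20672 (h = 30037*(-1/20672) = -30037/20672 ≈ -1.4530)
(-17410 + C) + h = (-17410 + 8356) - 30037/20672 = -9054 - 30037/20672 = -187194325/20672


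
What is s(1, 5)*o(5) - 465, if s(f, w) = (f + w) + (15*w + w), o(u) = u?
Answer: -35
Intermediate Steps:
s(f, w) = f + 17*w (s(f, w) = (f + w) + 16*w = f + 17*w)
s(1, 5)*o(5) - 465 = (1 + 17*5)*5 - 465 = (1 + 85)*5 - 465 = 86*5 - 465 = 430 - 465 = -35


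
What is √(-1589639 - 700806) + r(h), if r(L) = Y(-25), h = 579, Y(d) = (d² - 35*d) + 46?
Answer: 1546 + I*√2290445 ≈ 1546.0 + 1513.4*I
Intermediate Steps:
Y(d) = 46 + d² - 35*d
r(L) = 1546 (r(L) = 46 + (-25)² - 35*(-25) = 46 + 625 + 875 = 1546)
√(-1589639 - 700806) + r(h) = √(-1589639 - 700806) + 1546 = √(-2290445) + 1546 = I*√2290445 + 1546 = 1546 + I*√2290445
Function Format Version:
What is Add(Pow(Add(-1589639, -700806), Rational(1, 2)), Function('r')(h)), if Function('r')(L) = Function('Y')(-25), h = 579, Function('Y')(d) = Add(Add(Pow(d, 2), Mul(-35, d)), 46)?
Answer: Add(1546, Mul(I, Pow(2290445, Rational(1, 2)))) ≈ Add(1546.0, Mul(1513.4, I))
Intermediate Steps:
Function('Y')(d) = Add(46, Pow(d, 2), Mul(-35, d))
Function('r')(L) = 1546 (Function('r')(L) = Add(46, Pow(-25, 2), Mul(-35, -25)) = Add(46, 625, 875) = 1546)
Add(Pow(Add(-1589639, -700806), Rational(1, 2)), Function('r')(h)) = Add(Pow(Add(-1589639, -700806), Rational(1, 2)), 1546) = Add(Pow(-2290445, Rational(1, 2)), 1546) = Add(Mul(I, Pow(2290445, Rational(1, 2))), 1546) = Add(1546, Mul(I, Pow(2290445, Rational(1, 2))))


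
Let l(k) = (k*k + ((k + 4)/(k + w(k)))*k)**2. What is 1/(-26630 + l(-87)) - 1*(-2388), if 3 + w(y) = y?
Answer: 470887236163489/197188959866 ≈ 2388.0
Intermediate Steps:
w(y) = -3 + y
l(k) = (k**2 + k*(4 + k)/(-3 + 2*k))**2 (l(k) = (k*k + ((k + 4)/(k + (-3 + k)))*k)**2 = (k**2 + ((4 + k)/(-3 + 2*k))*k)**2 = (k**2 + k*(4 + k)/(-3 + 2*k))**2)
1/(-26630 + l(-87)) - 1*(-2388) = 1/(-26630 + (-87)**2*(4 - 2*(-87) + 2*(-87)**2)**2/(-3 + 2*(-87))**2) - 1*(-2388) = 1/(-26630 + 7569*(4 + 174 + 2*7569)**2/(-3 - 174)**2) + 2388 = 1/(-26630 + 7569*(4 + 174 + 15138)**2/(-177)**2) + 2388 = 1/(-26630 + 7569*(1/31329)*15316**2) + 2388 = 1/(-26630 + 7569*(1/31329)*234579856) + 2388 = 1/(-26630 + 197281658896/3481) + 2388 = 1/(197188959866/3481) + 2388 = 3481/197188959866 + 2388 = 470887236163489/197188959866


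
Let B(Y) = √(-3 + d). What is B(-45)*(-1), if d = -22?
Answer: -5*I ≈ -5.0*I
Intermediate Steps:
B(Y) = 5*I (B(Y) = √(-3 - 22) = √(-25) = 5*I)
B(-45)*(-1) = (5*I)*(-1) = -5*I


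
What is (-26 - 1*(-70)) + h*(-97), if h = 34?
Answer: -3254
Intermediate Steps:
(-26 - 1*(-70)) + h*(-97) = (-26 - 1*(-70)) + 34*(-97) = (-26 + 70) - 3298 = 44 - 3298 = -3254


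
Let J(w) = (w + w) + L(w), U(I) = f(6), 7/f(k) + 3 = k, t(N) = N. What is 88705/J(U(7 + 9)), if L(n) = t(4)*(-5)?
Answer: -266115/46 ≈ -5785.1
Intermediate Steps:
f(k) = 7/(-3 + k)
U(I) = 7/3 (U(I) = 7/(-3 + 6) = 7/3)
L(n) = -20 (L(n) = 4*(-5) = -20)
J(w) = -20 + 2*w (J(w) = (w + w) - 20 = 2*w - 20 = -20 + 2*w)
88705/J(U(7 + 9)) = 88705/(-20 + 2*(7/3)) = 88705/(-20 + 14/3) = 88705/(-46/3) = 88705*(-3/46) = -266115/46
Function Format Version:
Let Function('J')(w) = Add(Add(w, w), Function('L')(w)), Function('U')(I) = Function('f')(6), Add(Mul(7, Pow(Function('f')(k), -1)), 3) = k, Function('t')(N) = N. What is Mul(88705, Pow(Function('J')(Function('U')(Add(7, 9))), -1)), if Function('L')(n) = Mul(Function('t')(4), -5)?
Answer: Rational(-266115, 46) ≈ -5785.1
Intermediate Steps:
Function('f')(k) = Mul(7, Pow(Add(-3, k), -1))
Function('U')(I) = Rational(7, 3) (Function('U')(I) = Mul(7, Pow(Add(-3, 6), -1)) = Mul(7, Pow(3, -1)) = Mul(7, Rational(1, 3)) = Rational(7, 3))
Function('L')(n) = -20 (Function('L')(n) = Mul(4, -5) = -20)
Function('J')(w) = Add(-20, Mul(2, w)) (Function('J')(w) = Add(Add(w, w), -20) = Add(Mul(2, w), -20) = Add(-20, Mul(2, w)))
Mul(88705, Pow(Function('J')(Function('U')(Add(7, 9))), -1)) = Mul(88705, Pow(Add(-20, Mul(2, Rational(7, 3))), -1)) = Mul(88705, Pow(Add(-20, Rational(14, 3)), -1)) = Mul(88705, Pow(Rational(-46, 3), -1)) = Mul(88705, Rational(-3, 46)) = Rational(-266115, 46)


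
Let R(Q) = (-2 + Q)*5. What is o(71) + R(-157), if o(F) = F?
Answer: -724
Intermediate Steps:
R(Q) = -10 + 5*Q
o(71) + R(-157) = 71 + (-10 + 5*(-157)) = 71 + (-10 - 785) = 71 - 795 = -724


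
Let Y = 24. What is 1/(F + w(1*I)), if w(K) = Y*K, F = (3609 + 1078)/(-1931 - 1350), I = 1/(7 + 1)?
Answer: 3281/5156 ≈ 0.63635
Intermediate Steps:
I = 1/8 ≈ 0.12500
F = -4687/3281 (F = 4687/(-3281) = 4687*(-1/3281) = -4687/3281 ≈ -1.4285)
w(K) = 24*K
1/(F + w(1*I)) = 1/(-4687/3281 + 24*(1*(1/8))) = 1/(-4687/3281 + 24*(1/8)) = 1/(-4687/3281 + 3) = 1/(5156/3281) = 3281/5156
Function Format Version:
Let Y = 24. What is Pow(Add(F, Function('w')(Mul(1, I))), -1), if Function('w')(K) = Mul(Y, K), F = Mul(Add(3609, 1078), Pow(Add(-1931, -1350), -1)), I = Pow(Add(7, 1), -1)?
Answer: Rational(3281, 5156) ≈ 0.63635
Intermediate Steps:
I = Rational(1, 8) (I = Pow(8, -1) = Rational(1, 8) ≈ 0.12500)
F = Rational(-4687, 3281) (F = Mul(4687, Pow(-3281, -1)) = Mul(4687, Rational(-1, 3281)) = Rational(-4687, 3281) ≈ -1.4285)
Function('w')(K) = Mul(24, K)
Pow(Add(F, Function('w')(Mul(1, I))), -1) = Pow(Add(Rational(-4687, 3281), Mul(24, Mul(1, Rational(1, 8)))), -1) = Pow(Add(Rational(-4687, 3281), Mul(24, Rational(1, 8))), -1) = Pow(Add(Rational(-4687, 3281), 3), -1) = Pow(Rational(5156, 3281), -1) = Rational(3281, 5156)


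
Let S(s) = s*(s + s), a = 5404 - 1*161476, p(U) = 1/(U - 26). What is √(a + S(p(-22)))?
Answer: I*√359589886/48 ≈ 395.06*I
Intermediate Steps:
p(U) = 1/(-26 + U)
a = -156072 (a = 5404 - 161476 = -156072)
S(s) = 2*s² (S(s) = s*(2*s) = 2*s²)
√(a + S(p(-22))) = √(-156072 + 2*(1/(-26 - 22))²) = √(-156072 + 2*(1/(-48))²) = √(-156072 + 2*(-1/48)²) = √(-156072 + 2*(1/2304)) = √(-156072 + 1/1152) = √(-179794943/1152) = I*√359589886/48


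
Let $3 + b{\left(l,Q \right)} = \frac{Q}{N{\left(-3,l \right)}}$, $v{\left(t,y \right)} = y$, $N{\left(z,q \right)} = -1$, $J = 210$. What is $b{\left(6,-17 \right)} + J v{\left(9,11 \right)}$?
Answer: $2324$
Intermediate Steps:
$b{\left(l,Q \right)} = -3 - Q$ ($b{\left(l,Q \right)} = -3 + \frac{Q}{-1} = -3 + Q \left(-1\right) = -3 - Q$)
$b{\left(6,-17 \right)} + J v{\left(9,11 \right)} = \left(-3 - -17\right) + 210 \cdot 11 = \left(-3 + 17\right) + 2310 = 14 + 2310 = 2324$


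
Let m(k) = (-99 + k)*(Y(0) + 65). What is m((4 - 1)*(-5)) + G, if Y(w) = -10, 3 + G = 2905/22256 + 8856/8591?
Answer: -1199183673817/191201296 ≈ -6271.8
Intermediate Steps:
G = -351547897/191201296 (G = -3 + (2905/22256 + 8856/8591) = -3 + 222055991/191201296 = -351547897/191201296 ≈ -1.8386)
m(k) = -5445 + 55*k (m(k) = (-99 + k)*(-10 + 65) = (-99 + k)*55 = -5445 + 55*k)
m((4 - 1)*(-5)) + G = (-5445 + 55*((4 - 1)*(-5))) - 351547897/191201296 = (-5445 + 55*(3*(-5))) - 351547897/191201296 = (-5445 + 55*(-15)) - 351547897/191201296 = (-5445 - 825) - 351547897/191201296 = -6270 - 351547897/191201296 = -1199183673817/191201296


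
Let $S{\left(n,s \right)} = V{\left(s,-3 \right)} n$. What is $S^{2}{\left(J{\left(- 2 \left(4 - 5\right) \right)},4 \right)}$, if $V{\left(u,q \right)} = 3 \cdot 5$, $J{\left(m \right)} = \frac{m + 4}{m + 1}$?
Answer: $900$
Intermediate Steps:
$J{\left(m \right)} = \frac{4 + m}{1 + m}$
$V{\left(u,q \right)} = 15$
$S{\left(n,s \right)} = 15 n$
$S^{2}{\left(J{\left(- 2 \left(4 - 5\right) \right)},4 \right)} = \left(15 \frac{4 - 2 \left(4 - 5\right)}{1 - 2 \left(4 - 5\right)}\right)^{2} = \left(15 \frac{4 - -2}{1 - -2}\right)^{2} = \left(15 \frac{4 + 2}{1 + 2}\right)^{2} = \left(15 \cdot \frac{1}{3} \cdot 6\right)^{2} = \left(15 \cdot 2\right)^{2} = 30^{2} = 900$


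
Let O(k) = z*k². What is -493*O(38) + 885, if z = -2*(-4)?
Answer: -5694251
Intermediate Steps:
z = 8
O(k) = 8*k²
-493*O(38) + 885 = -3944*38² + 885 = -3944*1444 + 885 = -493*11552 + 885 = -5695136 + 885 = -5694251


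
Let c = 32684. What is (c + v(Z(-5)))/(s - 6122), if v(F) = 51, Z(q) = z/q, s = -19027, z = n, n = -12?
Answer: -32735/25149 ≈ -1.3016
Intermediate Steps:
z = -12
Z(q) = -12/q
(c + v(Z(-5)))/(s - 6122) = (32684 + 51)/(-19027 - 6122) = 32735/(-25149) = 32735*(-1/25149) = -32735/25149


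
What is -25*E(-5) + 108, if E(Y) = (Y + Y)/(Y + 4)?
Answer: -142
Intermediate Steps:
E(Y) = 2*Y/(4 + Y) (E(Y) = (2*Y)/(4 + Y) = 2*Y/(4 + Y))
-25*E(-5) + 108 = -50*(-5)/(4 - 5) + 108 = -50*(-5)/(-1) + 108 = -50*(-5)*(-1) + 108 = -25*10 + 108 = -250 + 108 = -142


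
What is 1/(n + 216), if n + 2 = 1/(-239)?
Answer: 239/51145 ≈ 0.0046730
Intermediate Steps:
n = -479/239 (n = -2 + 1/(-239) = -2 - 1/239 = -479/239 ≈ -2.0042)
1/(n + 216) = 1/(-479/239 + 216) = 1/(51145/239) = 239/51145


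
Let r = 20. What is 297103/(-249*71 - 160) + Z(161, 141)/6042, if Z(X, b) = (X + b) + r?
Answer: -894676084/53891619 ≈ -16.601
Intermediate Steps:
Z(X, b) = 20 + X + b (Z(X, b) = (X + b) + 20 = 20 + X + b)
297103/(-249*71 - 160) + Z(161, 141)/6042 = 297103/(-249*71 - 160) + (20 + 161 + 141)/6042 = 297103/(-17679 - 160) + 322*(1/6042) = 297103/(-17839) + 161/3021 = 297103*(-1/17839) + 161/3021 = -297103/17839 + 161/3021 = -894676084/53891619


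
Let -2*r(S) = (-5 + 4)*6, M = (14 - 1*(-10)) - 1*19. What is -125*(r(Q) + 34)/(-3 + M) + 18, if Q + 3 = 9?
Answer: -4589/2 ≈ -2294.5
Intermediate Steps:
M = 5 (M = (14 + 10) - 19 = 24 - 19 = 5)
Q = 6 (Q = -3 + 9 = 6)
r(S) = 3 (r(S) = -(-5 + 4)*6/2 = -(-1)*6/2 = -½*(-6) = 3)
-125*(r(Q) + 34)/(-3 + M) + 18 = -125*(3 + 34)/(-3 + 5) + 18 = -4625/2 + 18 = -4589/2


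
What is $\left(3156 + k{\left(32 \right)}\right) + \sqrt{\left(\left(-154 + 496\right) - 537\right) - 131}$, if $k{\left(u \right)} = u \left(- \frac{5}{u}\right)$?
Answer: $3151 + i \sqrt{326} \approx 3151.0 + 18.055 i$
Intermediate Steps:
$k{\left(u \right)} = -5$
$\left(3156 + k{\left(32 \right)}\right) + \sqrt{\left(\left(-154 + 496\right) - 537\right) - 131} = \left(3156 - 5\right) + \sqrt{\left(\left(-154 + 496\right) - 537\right) - 131} = 3151 + \sqrt{\left(342 - 537\right) - 131} = 3151 + \sqrt{-195 - 131} = 3151 + \sqrt{-326} = 3151 + i \sqrt{326}$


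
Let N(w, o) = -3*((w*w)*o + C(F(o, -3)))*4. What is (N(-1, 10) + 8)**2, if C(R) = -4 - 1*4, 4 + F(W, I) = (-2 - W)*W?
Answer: 256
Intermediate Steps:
F(W, I) = -4 + W*(-2 - W) (F(W, I) = -4 + (-2 - W)*W = -4 + W*(-2 - W))
C(R) = -8 (C(R) = -4 - 4 = -8)
N(w, o) = 96 - 12*o*w**2 (N(w, o) = -3*((w*w)*o - 8)*4 = -3*(w**2*o - 8)*4 = -3*(o*w**2 - 8)*4 = -3*(-8 + o*w**2)*4 = (24 - 3*o*w**2)*4 = 96 - 12*o*w**2)
(N(-1, 10) + 8)**2 = ((96 - 12*10*(-1)**2) + 8)**2 = ((96 - 12*10*1) + 8)**2 = ((96 - 120) + 8)**2 = (-24 + 8)**2 = (-16)**2 = 256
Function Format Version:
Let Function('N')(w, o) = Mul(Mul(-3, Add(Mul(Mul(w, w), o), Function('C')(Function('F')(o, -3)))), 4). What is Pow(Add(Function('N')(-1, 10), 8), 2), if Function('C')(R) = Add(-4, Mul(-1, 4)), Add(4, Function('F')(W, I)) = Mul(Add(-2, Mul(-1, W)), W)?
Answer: 256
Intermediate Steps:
Function('F')(W, I) = Add(-4, Mul(W, Add(-2, Mul(-1, W)))) (Function('F')(W, I) = Add(-4, Mul(Add(-2, Mul(-1, W)), W)) = Add(-4, Mul(W, Add(-2, Mul(-1, W)))))
Function('C')(R) = -8 (Function('C')(R) = Add(-4, -4) = -8)
Function('N')(w, o) = Add(96, Mul(-12, o, Pow(w, 2))) (Function('N')(w, o) = Mul(Mul(-3, Add(Mul(Mul(w, w), o), -8)), 4) = Mul(Mul(-3, Add(Mul(Pow(w, 2), o), -8)), 4) = Mul(Mul(-3, Add(Mul(o, Pow(w, 2)), -8)), 4) = Mul(Mul(-3, Add(-8, Mul(o, Pow(w, 2)))), 4) = Mul(Add(24, Mul(-3, o, Pow(w, 2))), 4) = Add(96, Mul(-12, o, Pow(w, 2))))
Pow(Add(Function('N')(-1, 10), 8), 2) = Pow(Add(Add(96, Mul(-12, 10, Pow(-1, 2))), 8), 2) = Pow(Add(Add(96, Mul(-12, 10, 1)), 8), 2) = Pow(Add(Add(96, -120), 8), 2) = Pow(Add(-24, 8), 2) = Pow(-16, 2) = 256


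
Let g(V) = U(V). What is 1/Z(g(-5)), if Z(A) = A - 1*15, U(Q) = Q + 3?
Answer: -1/17 ≈ -0.058824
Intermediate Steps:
U(Q) = 3 + Q
g(V) = 3 + V
Z(A) = -15 + A (Z(A) = A - 15 = -15 + A)
1/Z(g(-5)) = 1/(-15 + (3 - 5)) = 1/(-15 - 2) = 1/(-17) = -1/17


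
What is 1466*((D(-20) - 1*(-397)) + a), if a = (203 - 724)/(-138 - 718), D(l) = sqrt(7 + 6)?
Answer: 249478749/428 + 1466*sqrt(13) ≈ 5.8818e+5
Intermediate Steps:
D(l) = sqrt(13)
a = 521/856 (a = -521/(-856) = -521*(-1/856) = 521/856 ≈ 0.60864)
1466*((D(-20) - 1*(-397)) + a) = 1466*((sqrt(13) - 1*(-397)) + 521/856) = 1466*((sqrt(13) + 397) + 521/856) = 1466*((397 + sqrt(13)) + 521/856) = 1466*(340353/856 + sqrt(13)) = 249478749/428 + 1466*sqrt(13)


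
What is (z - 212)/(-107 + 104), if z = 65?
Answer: 49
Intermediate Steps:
(z - 212)/(-107 + 104) = (65 - 212)/(-107 + 104) = -147/(-3) = -147*(-⅓) = 49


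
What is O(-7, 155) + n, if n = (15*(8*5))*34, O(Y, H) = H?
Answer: 20555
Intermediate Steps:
n = 20400 (n = (15*40)*34 = 600*34 = 20400)
O(-7, 155) + n = 155 + 20400 = 20555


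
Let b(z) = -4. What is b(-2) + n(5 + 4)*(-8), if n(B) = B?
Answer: -76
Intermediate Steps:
b(-2) + n(5 + 4)*(-8) = -4 + (5 + 4)*(-8) = -4 + 9*(-8) = -4 - 72 = -76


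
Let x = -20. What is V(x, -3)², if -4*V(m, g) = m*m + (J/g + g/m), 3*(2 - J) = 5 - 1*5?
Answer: 574512961/57600 ≈ 9974.2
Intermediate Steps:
J = 2 (J = 2 - (5 - 1*5)/3 = 2 - (5 - 5)/3 = 2 - ⅓*0 = 2 + 0 = 2)
V(m, g) = -1/(2*g) - m²/4 - g/(4*m) (V(m, g) = -(m*m + (2/g + g/m))/4 = -(m² + (2/g + g/m))/4 = -(m² + 2/g + g/m)/4 = -1/(2*g) - m²/4 - g/(4*m))
V(x, -3)² = (-½/(-3) - ¼*(-20)² - ¼*(-3)/(-20))² = (-½*(-⅓) - ¼*400 - ¼*(-3)*(-1/20))² = (⅙ - 100 - 3/80)² = (-23969/240)² = 574512961/57600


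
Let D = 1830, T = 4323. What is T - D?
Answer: 2493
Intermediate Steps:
T - D = 4323 - 1*1830 = 4323 - 1830 = 2493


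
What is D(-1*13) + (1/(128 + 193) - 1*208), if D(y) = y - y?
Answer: -66767/321 ≈ -208.00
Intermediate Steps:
D(y) = 0
D(-1*13) + (1/(128 + 193) - 1*208) = 0 + (1/(128 + 193) - 1*208) = 0 + (1/321 - 208) = 0 - 66767/321 = -66767/321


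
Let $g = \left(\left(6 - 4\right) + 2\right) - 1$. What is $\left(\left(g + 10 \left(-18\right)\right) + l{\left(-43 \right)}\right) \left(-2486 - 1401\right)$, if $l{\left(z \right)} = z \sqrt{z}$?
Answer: $687999 + 167141 i \sqrt{43} \approx 6.88 \cdot 10^{5} + 1.096 \cdot 10^{6} i$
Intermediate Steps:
$l{\left(z \right)} = z^{\frac{3}{2}}$
$g = 3$ ($g = \left(\left(6 - 4\right) + 2\right) - 1 = \left(2 + 2\right) - 1 = 4 - 1 = 3$)
$\left(\left(g + 10 \left(-18\right)\right) + l{\left(-43 \right)}\right) \left(-2486 - 1401\right) = \left(\left(3 + 10 \left(-18\right)\right) + \left(-43\right)^{\frac{3}{2}}\right) \left(-2486 - 1401\right) = \left(\left(3 - 180\right) - 43 i \sqrt{43}\right) \left(-3887\right) = \left(-177 - 43 i \sqrt{43}\right) \left(-3887\right) = 687999 + 167141 i \sqrt{43}$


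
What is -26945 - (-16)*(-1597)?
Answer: -52497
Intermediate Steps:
-26945 - (-16)*(-1597) = -26945 - 1*25552 = -26945 - 25552 = -52497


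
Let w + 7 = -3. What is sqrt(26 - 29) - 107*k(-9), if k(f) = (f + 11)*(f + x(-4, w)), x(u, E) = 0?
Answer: 1926 + I*sqrt(3) ≈ 1926.0 + 1.732*I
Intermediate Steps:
w = -10 (w = -7 - 3 = -10)
k(f) = f*(11 + f) (k(f) = (f + 11)*(f + 0) = (11 + f)*f = f*(11 + f))
sqrt(26 - 29) - 107*k(-9) = sqrt(26 - 29) - (-963)*(11 - 9) = sqrt(-3) - (-963)*2 = I*sqrt(3) - 107*(-18) = I*sqrt(3) + 1926 = 1926 + I*sqrt(3)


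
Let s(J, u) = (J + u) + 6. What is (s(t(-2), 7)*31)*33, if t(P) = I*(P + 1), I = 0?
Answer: 13299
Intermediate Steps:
t(P) = 0 (t(P) = 0*(P + 1) = 0*(1 + P) = 0)
s(J, u) = 6 + J + u
(s(t(-2), 7)*31)*33 = ((6 + 0 + 7)*31)*33 = (13*31)*33 = 403*33 = 13299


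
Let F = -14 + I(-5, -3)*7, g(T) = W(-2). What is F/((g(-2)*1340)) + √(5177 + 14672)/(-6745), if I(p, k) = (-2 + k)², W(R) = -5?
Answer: -161/6700 - √19849/6745 ≈ -0.044917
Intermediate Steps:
g(T) = -5
F = 161 (F = -14 + (-2 - 3)²*7 = -14 + (-5)²*7 = -14 + 25*7 = -14 + 175 = 161)
F/((g(-2)*1340)) + √(5177 + 14672)/(-6745) = 161/((-5*1340)) + √(5177 + 14672)/(-6745) = 161/(-6700) + √19849*(-1/6745) = 161*(-1/6700) - √19849/6745 = -161/6700 - √19849/6745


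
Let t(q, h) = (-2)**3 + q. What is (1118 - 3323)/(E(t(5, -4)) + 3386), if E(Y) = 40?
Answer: -735/1142 ≈ -0.64361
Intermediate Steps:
t(q, h) = -8 + q
(1118 - 3323)/(E(t(5, -4)) + 3386) = (1118 - 3323)/(40 + 3386) = -2205/3426 = -2205*1/3426 = -735/1142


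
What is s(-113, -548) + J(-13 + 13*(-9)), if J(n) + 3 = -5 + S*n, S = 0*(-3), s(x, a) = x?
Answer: -121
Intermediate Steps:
S = 0
J(n) = -8 (J(n) = -3 + (-5 + 0*n) = -3 + (-5 + 0) = -3 - 5 = -8)
s(-113, -548) + J(-13 + 13*(-9)) = -113 - 8 = -121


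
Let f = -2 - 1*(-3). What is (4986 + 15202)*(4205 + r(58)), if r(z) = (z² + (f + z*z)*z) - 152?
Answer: 4089826356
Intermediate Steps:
f = 1 (f = -2 + 3 = 1)
r(z) = -152 + z² + z*(1 + z²) (r(z) = (z² + (1 + z*z)*z) - 152 = (z² + (1 + z²)*z) - 152 = (z² + z*(1 + z²)) - 152 = -152 + z² + z*(1 + z²))
(4986 + 15202)*(4205 + r(58)) = (4986 + 15202)*(4205 + (-152 + 58 + 58² + 58³)) = 20188*(4205 + (-152 + 58 + 3364 + 195112)) = 20188*(4205 + 198382) = 20188*202587 = 4089826356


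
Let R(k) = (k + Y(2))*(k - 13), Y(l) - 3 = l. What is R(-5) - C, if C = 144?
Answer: -144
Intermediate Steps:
Y(l) = 3 + l
R(k) = (-13 + k)*(5 + k) (R(k) = (k + (3 + 2))*(k - 13) = (k + 5)*(-13 + k) = (5 + k)*(-13 + k) = (-13 + k)*(5 + k))
R(-5) - C = (-65 + (-5)² - 8*(-5)) - 1*144 = (-65 + 25 + 40) - 144 = 0 - 144 = -144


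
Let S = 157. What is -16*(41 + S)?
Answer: -3168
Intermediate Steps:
-16*(41 + S) = -16*(41 + 157) = -16*198 = -3168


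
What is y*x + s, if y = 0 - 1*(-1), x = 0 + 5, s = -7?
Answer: -2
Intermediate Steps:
x = 5
y = 1 (y = 0 + 1 = 1)
y*x + s = 1*5 - 7 = 5 - 7 = -2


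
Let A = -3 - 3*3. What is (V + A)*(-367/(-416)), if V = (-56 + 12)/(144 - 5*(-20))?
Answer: -272681/25376 ≈ -10.746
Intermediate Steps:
V = -11/61 (V = -44/(144 + 100) = -44/244 = -44*1/244 = -11/61 ≈ -0.18033)
A = -12 (A = -3 - 9 = -12)
(V + A)*(-367/(-416)) = (-11/61 - 12)*(-367/(-416)) = -(-272681)*(-1)/(61*416) = -743/61*367/416 = -272681/25376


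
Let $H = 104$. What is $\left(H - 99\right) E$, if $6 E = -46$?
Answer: $- \frac{115}{3} \approx -38.333$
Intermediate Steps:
$E = - \frac{23}{3}$ ($E = \frac{1}{6} \left(-46\right) = - \frac{23}{3} \approx -7.6667$)
$\left(H - 99\right) E = \left(104 - 99\right) \left(- \frac{23}{3}\right) = 5 \left(- \frac{23}{3}\right) = - \frac{115}{3}$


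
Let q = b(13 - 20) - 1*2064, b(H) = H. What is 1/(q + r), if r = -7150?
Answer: -1/9221 ≈ -0.00010845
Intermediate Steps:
q = -2071 (q = (13 - 20) - 1*2064 = -7 - 2064 = -2071)
1/(q + r) = 1/(-2071 - 7150) = 1/(-9221) = -1/9221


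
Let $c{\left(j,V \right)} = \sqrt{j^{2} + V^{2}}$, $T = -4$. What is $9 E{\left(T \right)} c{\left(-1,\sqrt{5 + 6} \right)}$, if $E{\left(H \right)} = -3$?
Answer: $- 54 \sqrt{3} \approx -93.531$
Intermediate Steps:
$c{\left(j,V \right)} = \sqrt{V^{2} + j^{2}}$
$9 E{\left(T \right)} c{\left(-1,\sqrt{5 + 6} \right)} = 9 \left(-3\right) \sqrt{\left(\sqrt{5 + 6}\right)^{2} + \left(-1\right)^{2}} = - 27 \sqrt{\left(\sqrt{11}\right)^{2} + 1} = - 27 \sqrt{11 + 1} = - 27 \sqrt{12} = - 27 \cdot 2 \sqrt{3} = - 54 \sqrt{3}$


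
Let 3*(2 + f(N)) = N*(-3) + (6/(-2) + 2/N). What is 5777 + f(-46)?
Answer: 401579/69 ≈ 5820.0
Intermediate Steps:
f(N) = -3 - N + 2/(3*N) (f(N) = -2 + (N*(-3) + (6/(-2) + 2/N))/3 = -2 + (-3*N + (6*(-½) + 2/N))/3 = -2 + (-3*N + (-3 + 2/N))/3 = -2 + (-3 - 3*N + 2/N)/3 = -2 + (-1 - N + 2/(3*N)) = -3 - N + 2/(3*N))
5777 + f(-46) = 5777 + (-3 - 1*(-46) + (⅔)/(-46)) = 5777 + (-3 + 46 + (⅔)*(-1/46)) = 5777 + (-3 + 46 - 1/69) = 5777 + 2966/69 = 401579/69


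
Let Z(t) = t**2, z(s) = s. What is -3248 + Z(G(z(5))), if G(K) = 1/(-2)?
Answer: -12991/4 ≈ -3247.8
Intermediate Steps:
G(K) = -1/2 (G(K) = 1*(-1/2) = -1/2)
-3248 + Z(G(z(5))) = -3248 + (-1/2)**2 = -3248 + 1/4 = -12991/4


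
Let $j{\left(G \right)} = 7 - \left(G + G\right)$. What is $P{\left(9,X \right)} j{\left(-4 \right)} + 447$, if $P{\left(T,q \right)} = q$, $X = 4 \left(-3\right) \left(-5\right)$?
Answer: $1347$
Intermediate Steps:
$X = 60$ ($X = \left(-12\right) \left(-5\right) = 60$)
$j{\left(G \right)} = 7 - 2 G$
$P{\left(9,X \right)} j{\left(-4 \right)} + 447 = 60 \left(7 - -8\right) + 447 = 60 \left(7 + 8\right) + 447 = 60 \cdot 15 + 447 = 900 + 447 = 1347$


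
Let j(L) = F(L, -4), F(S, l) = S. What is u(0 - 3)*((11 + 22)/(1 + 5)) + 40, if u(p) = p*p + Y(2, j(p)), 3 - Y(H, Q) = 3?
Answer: 179/2 ≈ 89.500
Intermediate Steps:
j(L) = L
Y(H, Q) = 0 (Y(H, Q) = 3 - 1*3 = 3 - 3 = 0)
u(p) = p**2 (u(p) = p*p + 0 = p**2 + 0 = p**2)
u(0 - 3)*((11 + 22)/(1 + 5)) + 40 = (0 - 3)**2*((11 + 22)/(1 + 5)) + 40 = (-3)**2*(33/6) + 40 = 9*(33*(1/6)) + 40 = 9*(11/2) + 40 = 99/2 + 40 = 179/2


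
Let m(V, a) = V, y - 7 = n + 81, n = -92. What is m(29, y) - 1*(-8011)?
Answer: 8040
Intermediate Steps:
y = -4 (y = 7 + (-92 + 81) = 7 - 11 = -4)
m(29, y) - 1*(-8011) = 29 - 1*(-8011) = 29 + 8011 = 8040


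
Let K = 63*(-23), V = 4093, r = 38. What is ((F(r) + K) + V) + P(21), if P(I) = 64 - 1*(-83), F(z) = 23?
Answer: 2814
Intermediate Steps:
P(I) = 147 (P(I) = 64 + 83 = 147)
K = -1449
((F(r) + K) + V) + P(21) = ((23 - 1449) + 4093) + 147 = (-1426 + 4093) + 147 = 2667 + 147 = 2814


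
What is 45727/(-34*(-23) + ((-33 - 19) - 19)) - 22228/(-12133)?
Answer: 570609799/8626563 ≈ 66.146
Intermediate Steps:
45727/(-34*(-23) + ((-33 - 19) - 19)) - 22228/(-12133) = 45727/(782 + (-52 - 19)) - 22228*(-1/12133) = 45727/(782 - 71) + 22228/12133 = 45727/711 + 22228/12133 = 570609799/8626563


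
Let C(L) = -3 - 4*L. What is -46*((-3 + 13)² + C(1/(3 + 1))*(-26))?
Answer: -9384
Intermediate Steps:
-46*((-3 + 13)² + C(1/(3 + 1))*(-26)) = -46*((-3 + 13)² + (-3 - 4/(3 + 1))*(-26)) = -46*(10² + (-3 - 4/4)*(-26)) = -46*(100 + (-3 - 4*¼)*(-26)) = -46*(100 + (-3 - 1)*(-26)) = -46*(100 - 4*(-26)) = -46*(100 + 104) = -46*204 = -9384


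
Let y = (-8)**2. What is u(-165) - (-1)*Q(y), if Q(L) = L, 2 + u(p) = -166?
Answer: -104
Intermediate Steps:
u(p) = -168 (u(p) = -2 - 166 = -168)
y = 64
u(-165) - (-1)*Q(y) = -168 - (-1)*64 = -168 - 1*(-64) = -168 + 64 = -104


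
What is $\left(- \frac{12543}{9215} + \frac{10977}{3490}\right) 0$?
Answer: $0$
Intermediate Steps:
$\left(- \frac{12543}{9215} + \frac{10977}{3490}\right) 0 = \frac{11475597}{6432070} \cdot 0 = 0$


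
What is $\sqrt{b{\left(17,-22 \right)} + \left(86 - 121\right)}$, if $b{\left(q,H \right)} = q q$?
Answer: $\sqrt{254} \approx 15.937$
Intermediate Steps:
$b{\left(q,H \right)} = q^{2}$
$\sqrt{b{\left(17,-22 \right)} + \left(86 - 121\right)} = \sqrt{17^{2} + \left(86 - 121\right)} = \sqrt{289 - 35} = \sqrt{254}$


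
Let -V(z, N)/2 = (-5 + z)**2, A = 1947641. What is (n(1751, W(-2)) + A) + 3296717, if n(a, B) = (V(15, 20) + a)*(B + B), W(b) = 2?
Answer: 5250562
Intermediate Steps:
V(z, N) = -2*(-5 + z)**2
n(a, B) = 2*B*(-200 + a) (n(a, B) = (-2*(-5 + 15)**2 + a)*(B + B) = (-2*10**2 + a)*(2*B) = (-2*100 + a)*(2*B) = (-200 + a)*(2*B) = 2*B*(-200 + a))
(n(1751, W(-2)) + A) + 3296717 = (2*2*(-200 + 1751) + 1947641) + 3296717 = (2*2*1551 + 1947641) + 3296717 = (6204 + 1947641) + 3296717 = 1953845 + 3296717 = 5250562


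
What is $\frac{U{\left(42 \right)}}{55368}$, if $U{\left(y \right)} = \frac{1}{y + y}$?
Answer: $\frac{1}{4650912} \approx 2.1501 \cdot 10^{-7}$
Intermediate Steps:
$U{\left(y \right)} = \frac{1}{2 y}$
$\frac{U{\left(42 \right)}}{55368} = \frac{\frac{1}{2} \cdot \frac{1}{42}}{55368} = \frac{1}{2} \cdot \frac{1}{42} \cdot \frac{1}{55368} = \frac{1}{84} \cdot \frac{1}{55368} = \frac{1}{4650912}$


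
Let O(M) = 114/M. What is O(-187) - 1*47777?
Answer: -8934413/187 ≈ -47778.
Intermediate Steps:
O(-187) - 1*47777 = 114/(-187) - 1*47777 = 114*(-1/187) - 47777 = -114/187 - 47777 = -8934413/187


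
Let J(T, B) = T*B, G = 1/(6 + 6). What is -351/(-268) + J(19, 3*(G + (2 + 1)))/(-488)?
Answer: 124187/130784 ≈ 0.94956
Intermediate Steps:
G = 1/12 ≈ 0.083333
J(T, B) = B*T
-351/(-268) + J(19, 3*(G + (2 + 1)))/(-488) = -351/(-268) + ((3*(1/12 + (2 + 1)))*19)/(-488) = -351*(-1/268) + ((3*(1/12 + 3))*19)*(-1/488) = 351/268 + ((3*(37/12))*19)*(-1/488) = 351/268 + ((37/4)*19)*(-1/488) = 351/268 + (703/4)*(-1/488) = 351/268 - 703/1952 = 124187/130784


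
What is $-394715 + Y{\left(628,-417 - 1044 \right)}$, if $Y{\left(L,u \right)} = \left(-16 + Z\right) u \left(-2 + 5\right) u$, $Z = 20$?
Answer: $25219537$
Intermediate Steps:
$Y{\left(L,u \right)} = 12 u^{2}$ ($Y{\left(L,u \right)} = \left(-16 + 20\right) u \left(-2 + 5\right) u = 4 u 3 u = 4 \cdot 3 u u = 4 \cdot 3 u^{2} = 12 u^{2}$)
$-394715 + Y{\left(628,-417 - 1044 \right)} = -394715 + 12 \left(-417 - 1044\right)^{2} = -394715 + 12 \left(-1461\right)^{2} = -394715 + 12 \cdot 2134521 = -394715 + 25614252 = 25219537$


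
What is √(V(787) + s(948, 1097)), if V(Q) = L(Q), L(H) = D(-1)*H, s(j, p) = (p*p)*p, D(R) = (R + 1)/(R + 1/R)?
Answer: 1097*√1097 ≈ 36334.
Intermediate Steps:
D(R) = (1 + R)/(R + 1/R)
s(j, p) = p³ (s(j, p) = p²*p = p³)
L(H) = 0 (L(H) = (-(1 - 1)/(1 + (-1)²))*H = (-1*0/(1 + 1))*H = (-1*0/2)*H = (-1*½*0)*H = 0*H = 0)
V(Q) = 0
√(V(787) + s(948, 1097)) = √(0 + 1097³) = √(0 + 1320139673) = √1320139673 = 1097*√1097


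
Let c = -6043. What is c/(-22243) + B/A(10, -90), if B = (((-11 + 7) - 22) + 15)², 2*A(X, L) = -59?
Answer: -85191/22243 ≈ -3.8300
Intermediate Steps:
A(X, L) = -59/2 (A(X, L) = (½)*(-59) = -59/2)
B = 121 (B = ((-4 - 22) + 15)² = (-26 + 15)² = (-11)² = 121)
c/(-22243) + B/A(10, -90) = -6043/(-22243) + 121/(-59/2) = -6043*(-1/22243) + 121*(-2/59) = 6043/22243 - 242/59 = -85191/22243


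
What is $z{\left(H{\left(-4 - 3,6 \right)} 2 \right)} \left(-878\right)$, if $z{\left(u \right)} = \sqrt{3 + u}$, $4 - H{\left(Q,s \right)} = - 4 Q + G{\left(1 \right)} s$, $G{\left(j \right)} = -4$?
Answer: $- 878 \sqrt{3} \approx -1520.7$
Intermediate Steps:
$H{\left(Q,s \right)} = 4 + 4 Q + 4 s$ ($H{\left(Q,s \right)} = 4 - \left(- 4 Q - 4 s\right) = 4 + \left(4 Q + 4 s\right) = 4 + 4 Q + 4 s$)
$z{\left(H{\left(-4 - 3,6 \right)} 2 \right)} \left(-878\right) = \sqrt{3 + \left(4 + 4 \left(-4 - 3\right) + 4 \cdot 6\right) 2} \left(-878\right) = \sqrt{3 + \left(4 + 4 \left(-7\right) + 24\right) 2} \left(-878\right) = \sqrt{3 + \left(4 - 28 + 24\right) 2} \left(-878\right) = \sqrt{3 + 0 \cdot 2} \left(-878\right) = \sqrt{3 + 0} \left(-878\right) = \sqrt{3} \left(-878\right) = - 878 \sqrt{3}$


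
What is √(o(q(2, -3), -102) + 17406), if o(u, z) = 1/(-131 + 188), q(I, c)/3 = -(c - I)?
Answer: √56552151/57 ≈ 131.93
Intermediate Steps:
q(I, c) = -3*c + 3*I (q(I, c) = 3*(-(c - I)) = 3*(I - c) = -3*c + 3*I)
o(u, z) = 1/57
√(o(q(2, -3), -102) + 17406) = √(1/57 + 17406) = √(992143/57) = √56552151/57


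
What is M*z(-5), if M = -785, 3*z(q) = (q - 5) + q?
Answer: 3925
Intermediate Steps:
z(q) = -5/3 + 2*q/3 (z(q) = ((q - 5) + q)/3 = ((-5 + q) + q)/3 = (-5 + 2*q)/3 = -5/3 + 2*q/3)
M*z(-5) = -785*(-5/3 + (⅔)*(-5)) = -785*(-5/3 - 10/3) = -785*(-5) = 3925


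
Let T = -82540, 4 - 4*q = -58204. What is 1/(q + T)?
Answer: -1/67988 ≈ -1.4708e-5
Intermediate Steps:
q = 14552 (q = 1 - ¼*(-58204) = 1 + 14551 = 14552)
1/(q + T) = 1/(14552 - 82540) = 1/(-67988) = -1/67988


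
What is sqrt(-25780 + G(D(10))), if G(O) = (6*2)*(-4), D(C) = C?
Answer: 2*I*sqrt(6457) ≈ 160.71*I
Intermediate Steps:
G(O) = -48 (G(O) = 12*(-4) = -48)
sqrt(-25780 + G(D(10))) = sqrt(-25780 - 48) = sqrt(-25828) = 2*I*sqrt(6457)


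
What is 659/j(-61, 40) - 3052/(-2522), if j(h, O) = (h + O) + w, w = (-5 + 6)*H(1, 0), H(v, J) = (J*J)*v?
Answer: -798953/26481 ≈ -30.171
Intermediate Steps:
H(v, J) = v*J² (H(v, J) = J²*v = v*J²)
w = 0 (w = (-5 + 6)*(1*0²) = 1*(1*0) = 1*0 = 0)
j(h, O) = O + h (j(h, O) = (h + O) + 0 = (O + h) + 0 = O + h)
659/j(-61, 40) - 3052/(-2522) = 659/(40 - 61) - 3052/(-2522) = 659/(-21) - 3052*(-1/2522) = 659*(-1/21) + 1526/1261 = -659/21 + 1526/1261 = -798953/26481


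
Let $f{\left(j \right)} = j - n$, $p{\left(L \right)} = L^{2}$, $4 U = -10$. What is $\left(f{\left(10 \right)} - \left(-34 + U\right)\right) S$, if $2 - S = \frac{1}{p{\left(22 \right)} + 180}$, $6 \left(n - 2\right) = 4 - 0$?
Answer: $\frac{349001}{3984} \approx 87.601$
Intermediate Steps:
$U = - \frac{5}{2}$ ($U = \frac{1}{4} \left(-10\right) = - \frac{5}{2} \approx -2.5$)
$n = \frac{8}{3}$ ($n = 2 + \frac{4 - 0}{6} = 2 + \frac{4 + 0}{6} = 2 + \frac{1}{6} \cdot 4 = 2 + \frac{2}{3} = \frac{8}{3} \approx 2.6667$)
$f{\left(j \right)} = - \frac{8}{3} + j$ ($f{\left(j \right)} = j - \frac{8}{3} = - \frac{8}{3} + j$)
$S = \frac{1327}{664}$ ($S = 2 - \frac{1}{22^{2} + 180} = 2 - \frac{1}{484 + 180} = 2 - \frac{1}{664} = \frac{1327}{664} \approx 1.9985$)
$\left(f{\left(10 \right)} - \left(-34 + U\right)\right) S = \left(\left(- \frac{8}{3} + 10\right) - \left(-34 - \frac{5}{2}\right)\right) \frac{1327}{664} = \left(\frac{22}{3} - - \frac{73}{2}\right) \frac{1327}{664} = \left(\frac{22}{3} + \frac{73}{2}\right) \frac{1327}{664} = \frac{263}{6} \cdot \frac{1327}{664} = \frac{349001}{3984}$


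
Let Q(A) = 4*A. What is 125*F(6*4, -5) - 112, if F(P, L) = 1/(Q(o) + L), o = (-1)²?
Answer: -237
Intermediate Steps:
o = 1
F(P, L) = 1/(4 + L) (F(P, L) = 1/(4*1 + L) = 1/(4 + L))
125*F(6*4, -5) - 112 = 125/(4 - 5) - 112 = 125/(-1) - 112 = 125*(-1) - 112 = -125 - 112 = -237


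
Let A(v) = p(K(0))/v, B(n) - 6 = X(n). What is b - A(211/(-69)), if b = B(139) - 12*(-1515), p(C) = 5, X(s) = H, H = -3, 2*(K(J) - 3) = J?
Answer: 3836958/211 ≈ 18185.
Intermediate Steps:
K(J) = 3 + J/2
X(s) = -3
B(n) = 3 (B(n) = 6 - 3 = 3)
b = 18183 (b = 3 - 12*(-1515) = 3 - 1*(-18180) = 3 + 18180 = 18183)
A(v) = 5/v
b - A(211/(-69)) = 18183 - 5/(211/(-69)) = 18183 - 5/(211*(-1/69)) = 18183 - 5/(-211/69) = 18183 - 5*(-69)/211 = 18183 - 1*(-345/211) = 18183 + 345/211 = 3836958/211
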